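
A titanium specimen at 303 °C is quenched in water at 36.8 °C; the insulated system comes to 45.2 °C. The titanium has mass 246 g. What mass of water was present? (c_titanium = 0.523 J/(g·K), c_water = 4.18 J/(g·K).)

m ≈ 945 g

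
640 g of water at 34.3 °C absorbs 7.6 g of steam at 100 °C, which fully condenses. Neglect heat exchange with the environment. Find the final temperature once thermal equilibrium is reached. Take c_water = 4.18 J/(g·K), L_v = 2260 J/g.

Energy balance with sensible and latent terms:
steam→water at 100 °C releases m L_v = 7.6·2260 = 17176
  condensate cools 100→T: 7.6·4.18·(T − 100) = 31.77(T − 100)
  water warms: 640·4.18·(T − 34.3) = 2675.2(T − 34.3)
2707 T = 17176 + 3176.8 + 91759 = 112112
T ≈ 41.42 °C, under the boiling point, so the assumption holds.

T_f ≈ 41.4 °C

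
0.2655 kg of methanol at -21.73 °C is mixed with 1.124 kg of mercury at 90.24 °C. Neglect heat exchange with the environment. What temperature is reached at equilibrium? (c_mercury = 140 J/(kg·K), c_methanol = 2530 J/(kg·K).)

Heat gained plus heat lost sum to zero:
1.124*140*(T − 90.24) + 0.2655*2530*(T − (-21.73)) = 0
829.08 T = -396.2
T = -396.2 / 829.08 = -0.478 °C

T_f ≈ -0.5 °C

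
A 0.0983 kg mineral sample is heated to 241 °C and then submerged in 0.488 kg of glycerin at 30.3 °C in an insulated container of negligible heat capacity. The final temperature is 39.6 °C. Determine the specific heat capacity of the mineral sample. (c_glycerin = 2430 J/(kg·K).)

Heat lost by the mineral sample = heat gained by the glycerin:
0.0983·c·(241 − 39.6) = 0.488·2430·(39.6 − 30.3)
19.8 c = 11028  ⇒  c ≈ 557.1 J/(kg·K)

c ≈ 557 J/(kg·K)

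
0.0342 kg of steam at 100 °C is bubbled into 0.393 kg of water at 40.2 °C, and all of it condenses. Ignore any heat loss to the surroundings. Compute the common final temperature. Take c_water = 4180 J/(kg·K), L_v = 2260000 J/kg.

Heat gained plus heat lost sum to zero:
steam→water at 100 °C releases m L_v = 0.0342×2260000 = 77292; condensate cools 100→T: 0.0342×4180×(T − 100) = 142.96(T − 100); original water: 1642.7(T − 40.2)
1785.7 T = 77292 + 14296 + 66038 = 157626
T ≈ 88.27 °C (< 100 °C, so full condensation is consistent).

T_f ≈ 88.3 °C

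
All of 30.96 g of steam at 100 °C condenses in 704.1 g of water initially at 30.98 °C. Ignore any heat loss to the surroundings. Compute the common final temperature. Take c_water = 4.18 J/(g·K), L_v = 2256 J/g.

T_f ≈ 56.6 °C

Energy conservation, ΣQ = 0:
steam→water at 100 °C releases m L_v = 30.96×2256 = 69846
  condensate cools 100→T: 30.96×4.18×(T − 100) = 129.41(T − 100)
  original water: 2943.1(T − 30.98)
3072.6 T = 69846 + 12941 + 91178 = 173965
T ≈ 56.62 °C (< 100 °C, so full condensation is consistent).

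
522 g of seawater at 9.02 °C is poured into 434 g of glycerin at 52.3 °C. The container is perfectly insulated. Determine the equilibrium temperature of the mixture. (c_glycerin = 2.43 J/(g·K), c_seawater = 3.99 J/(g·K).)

T_f ≈ 23.6 °C

With ΣQ=0 the equilibrium temperature is the m·c-weighted mean:
T_f = (1054.6×52.3 + 2082.8×9.02) / (1054.6 + 2082.8)
    = 73943 / 3137.4 ≈ 23.57 °C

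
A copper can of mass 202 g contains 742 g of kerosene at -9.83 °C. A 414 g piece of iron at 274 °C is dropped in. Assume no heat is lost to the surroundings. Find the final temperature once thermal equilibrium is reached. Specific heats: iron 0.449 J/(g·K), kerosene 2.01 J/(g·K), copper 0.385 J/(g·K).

T_f is the heat-capacity-weighted average of the initial temperatures:
T_f = (185.89*274 + 1491.4*(-9.83) + 77.77*(-9.83)) / (185.89 + 1491.4 + 77.77)
    = 35508 / 1755.1 ≈ 20.23 °C

T_f ≈ 20.2 °C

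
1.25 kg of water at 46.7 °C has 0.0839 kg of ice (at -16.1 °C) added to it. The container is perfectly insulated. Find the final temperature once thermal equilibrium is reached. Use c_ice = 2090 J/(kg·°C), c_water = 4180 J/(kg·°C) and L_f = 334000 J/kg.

T_f ≈ 38.2 °C

Let T be the final temperature. ΣQ_i = 0:
ice -16.1→0 °C: 0.0839×2090×16.1 = 2823.2
  latent heat to melt: 0.0839×334000 = 28023
  warm the meltwater: 350.7 T
  water: 5225(T − 46.7)
5575.7 T = 244008 − 30846 = 213162
T ≈ 38.23 °C (positive, so assuming full melt was valid).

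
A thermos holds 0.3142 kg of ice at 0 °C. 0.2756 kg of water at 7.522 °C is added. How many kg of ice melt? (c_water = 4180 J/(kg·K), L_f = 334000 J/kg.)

m_melted ≈ 0.0259 kg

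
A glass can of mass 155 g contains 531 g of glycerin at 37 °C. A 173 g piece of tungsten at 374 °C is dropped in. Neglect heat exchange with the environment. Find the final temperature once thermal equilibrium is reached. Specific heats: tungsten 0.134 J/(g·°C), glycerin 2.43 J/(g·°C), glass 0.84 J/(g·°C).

T_f ≈ 42.4 °C

Energy conservation, ΣQ = 0:
173·0.134·(T − 374) + 531·2.43·(T − 37) + 155·0.84·(T − 37) = 0
23.18(T − 374) + 1290.3(T − 37) + 130.2(T − 37) = 0
1443.7 T = 61230
T = 61230/1443.7 ≈ 42.41 °C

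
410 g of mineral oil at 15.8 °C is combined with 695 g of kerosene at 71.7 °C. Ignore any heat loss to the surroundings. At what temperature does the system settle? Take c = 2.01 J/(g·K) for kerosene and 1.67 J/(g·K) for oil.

Setting the total heat transfer to zero:
695·2.01·(T − 71.7) + 410·1.67·(T − 15.8) = 0
1396.9(T − 71.7) + 684.7(T − 15.8) = 0
(1396.9 + 684.7) T = 1396.9·71.7 + 684.7·15.8
T ≈ 53.31 °C

T_f ≈ 53.3 °C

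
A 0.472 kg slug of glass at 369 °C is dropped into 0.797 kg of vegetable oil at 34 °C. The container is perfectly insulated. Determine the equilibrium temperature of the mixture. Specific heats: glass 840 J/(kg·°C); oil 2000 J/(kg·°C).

T_f ≈ 100.7 °C

Setting the total heat transfer to zero:
0.472·840·(T − 369) + 0.797·2000·(T − 34) = 0
396.48(T − 369) + 1594(T − 34) = 0
1990.5 T = 200497
T ≈ 100.73 °C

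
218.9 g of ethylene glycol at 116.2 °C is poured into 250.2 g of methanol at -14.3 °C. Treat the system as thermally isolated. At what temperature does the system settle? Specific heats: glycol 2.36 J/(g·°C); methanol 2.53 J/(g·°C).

With ΣQ=0 the equilibrium temperature is the m·c-weighted mean:
T_f = (516.6×116.2 + 633.01×(-14.3)) / (516.6 + 633.01)
    = 50977 / 1149.6 ≈ 44.34 °C

T_f ≈ 44.3 °C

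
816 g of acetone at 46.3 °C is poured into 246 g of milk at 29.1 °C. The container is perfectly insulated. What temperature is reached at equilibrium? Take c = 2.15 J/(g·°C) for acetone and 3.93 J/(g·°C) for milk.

With ΣQ=0 the equilibrium temperature is the m·c-weighted mean:
T_f = (1754.4×46.3 + 966.78×29.1) / (1754.4 + 966.78)
    = 109362 / 2721.2 ≈ 40.19 °C

T_f ≈ 40.2 °C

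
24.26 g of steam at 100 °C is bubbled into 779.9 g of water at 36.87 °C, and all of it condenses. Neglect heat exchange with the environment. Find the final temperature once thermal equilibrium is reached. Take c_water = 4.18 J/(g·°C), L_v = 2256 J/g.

Energy conservation, ΣQ = 0:
condense steam: −24.26×2256 = −54731; condensate cools 100→T: 24.26×4.18×(T − 100) = 101.41(T − 100); original water: 3260(T − 36.87)
3361.4 T = 54731 + 10141 + 120196 = 185067
T ≈ 55.06 °C (< 100 °C, so full condensation is consistent).

T_f ≈ 55.1 °C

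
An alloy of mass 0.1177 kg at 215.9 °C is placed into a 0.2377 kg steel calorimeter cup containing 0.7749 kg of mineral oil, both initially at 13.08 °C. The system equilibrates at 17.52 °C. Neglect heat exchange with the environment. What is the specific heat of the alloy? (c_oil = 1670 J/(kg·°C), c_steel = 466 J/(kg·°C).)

c ≈ 267 J/(kg·°C)

Taking heat into each body as positive, Σ m c ΔT = 0:
0.1177×c×(17.52 − 215.9) + 0.7749×1670×(17.52 − 13.08) + 0.2377×466×(17.52 − 13.08) = 0
-23.35 c = -6237.5
c = -6237.5/-23.35 ≈ 267.1 J/(kg·°C)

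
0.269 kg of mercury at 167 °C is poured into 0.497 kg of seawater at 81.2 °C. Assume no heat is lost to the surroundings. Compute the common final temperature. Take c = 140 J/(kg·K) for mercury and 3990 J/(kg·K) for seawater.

T_f ≈ 82.8 °C

|Q_mercury| = |Q_seawater|:
0.269×140×(167 − T) = 0.497×3990×(T − 81.2)
37.66(167 − T) = 1983(T − 81.2)
2020.7 T = 167311  ⇒  T ≈ 82.80 °C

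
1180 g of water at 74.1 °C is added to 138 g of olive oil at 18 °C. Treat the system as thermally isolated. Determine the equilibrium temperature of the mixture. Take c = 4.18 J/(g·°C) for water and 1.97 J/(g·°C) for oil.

T_f ≈ 71.2 °C

With ΣQ=0 the equilibrium temperature is the m·c-weighted mean:
T_f = (4932.4·74.1 + 271.86·18) / (4932.4 + 271.86)
    = 370384 / 5204.3 ≈ 71.17 °C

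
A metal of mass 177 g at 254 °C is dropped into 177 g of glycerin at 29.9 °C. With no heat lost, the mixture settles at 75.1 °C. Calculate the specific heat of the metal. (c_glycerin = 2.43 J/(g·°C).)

Setting the total heat transfer to zero:
177×c×(75.1 − 254) + 177×2.43×(75.1 − 29.9) = 0
-31665 c = -19441
c = -19441/-31665 ≈ 0.614 J/(g·°C)

c ≈ 0.614 J/(g·°C)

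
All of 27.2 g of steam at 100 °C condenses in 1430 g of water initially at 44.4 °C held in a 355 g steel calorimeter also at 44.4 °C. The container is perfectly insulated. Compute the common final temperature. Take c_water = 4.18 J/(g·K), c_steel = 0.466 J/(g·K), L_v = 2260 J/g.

T_f ≈ 55.2 °C

Energy balance with sensible and latent terms:
condense steam: −27.2·2260 = −61472
  condensate cools 100→T: 27.2·4.18·(T − 100) = 113.7(T − 100)
  water warms: 1430·4.18·(T − 44.4) = 5977.4(T − 44.4)
  steel cup: 355·0.466·(T − 44.4) = 165.43(T − 44.4)
6256.5 T = 61472 + 11370 + 272742 = 345583
T ≈ 55.24 °C (< 100 °C, so full condensation is consistent).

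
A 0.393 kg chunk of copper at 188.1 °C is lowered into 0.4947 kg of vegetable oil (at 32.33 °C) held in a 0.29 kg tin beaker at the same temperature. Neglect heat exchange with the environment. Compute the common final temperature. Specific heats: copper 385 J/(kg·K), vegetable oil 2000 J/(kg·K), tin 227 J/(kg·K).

T_f ≈ 51.9 °C

Setting the total heat transfer to zero:
0.393·385·(T − 188.1) + 0.4947·2000·(T − 32.33) + 0.29·227·(T − 32.33) = 0
1206.5 T = 62576
T = 62576/1206.5 ≈ 51.86 °C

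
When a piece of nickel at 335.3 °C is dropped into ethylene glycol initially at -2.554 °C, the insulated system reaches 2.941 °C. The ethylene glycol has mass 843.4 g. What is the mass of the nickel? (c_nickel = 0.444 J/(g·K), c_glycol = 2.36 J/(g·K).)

m ≈ 74.1 g

Heat lost by the nickel = heat gained by the glycol:
m·0.444·(335.3 − 2.941) = 843.4·2.36·(2.941 − (-2.554))
147.57 m = 10937  ⇒  m ≈ 74.12 g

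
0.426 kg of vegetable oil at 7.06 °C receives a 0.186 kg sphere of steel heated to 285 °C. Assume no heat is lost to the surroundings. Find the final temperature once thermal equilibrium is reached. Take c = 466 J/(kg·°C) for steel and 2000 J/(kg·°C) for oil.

Let T be the final temperature. ΣQ_i = 0:
0.186·466·(T − 285) + 0.426·2000·(T − 7.06) = 0
938.68 T = 30718
T ≈ 32.72 °C

T_f ≈ 32.7 °C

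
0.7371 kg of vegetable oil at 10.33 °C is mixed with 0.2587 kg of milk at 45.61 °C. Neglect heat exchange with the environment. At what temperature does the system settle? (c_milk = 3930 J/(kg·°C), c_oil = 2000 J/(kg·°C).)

T_f ≈ 24.7 °C

Taking heat into each body as positive, Σ m c ΔT = 0:
0.2587·3930·(T − 45.61) + 0.7371·2000·(T − 10.33) = 0
1016.7(T − 45.61) + 1474.2(T − 10.33) = 0
2490.9 T = 61600
T ≈ 24.73 °C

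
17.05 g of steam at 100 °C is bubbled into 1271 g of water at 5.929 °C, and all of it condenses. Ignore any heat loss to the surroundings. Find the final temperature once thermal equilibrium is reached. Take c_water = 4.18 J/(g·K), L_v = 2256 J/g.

Energy balance with sensible and latent terms:
latent heat released on condensation: 17.05·2256 = 38465
  condensate cools 100→T: 17.05·4.18·(T − 100) = 71.27(T − 100)
  original water: 5312.8(T − 5.929)
5384 T = 38465 + 7126.9 + 31499 = 77091
T ≈ 14.32 °C — below 100 °C, confirming all the steam condensed.

T_f ≈ 14.3 °C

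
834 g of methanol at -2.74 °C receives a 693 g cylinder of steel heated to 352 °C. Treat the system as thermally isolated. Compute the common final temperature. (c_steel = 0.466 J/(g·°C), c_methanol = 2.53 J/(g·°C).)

T_f = Σ m_i c_i T_i / Σ m_i c_i:
T_f = (322.94·352 + 2110·(-2.74)) / (322.94 + 2110)
    = 107893 / 2433 ≈ 44.35 °C

T_f ≈ 44.3 °C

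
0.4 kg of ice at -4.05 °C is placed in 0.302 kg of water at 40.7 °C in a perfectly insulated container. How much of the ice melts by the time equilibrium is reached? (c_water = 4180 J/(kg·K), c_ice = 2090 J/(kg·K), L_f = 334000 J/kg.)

Cooling the water to 0 °C releases 0.302·4180·40.7 = 51378 J.
Of that, 0.4·2090·4.05 = 3385.8 J goes to bring the ice to 0 °C, leaving 47992 J.
Melting all 0.4 kg of ice would need 0.4·334000 = 133600 J.
That's not enough to melt it all — equilibrium is at 0 °C with ice remaining.
m_melted·334000 = 47992  ⇒  m_melted ≈ 0.1437 kg.

m_melted ≈ 0.144 kg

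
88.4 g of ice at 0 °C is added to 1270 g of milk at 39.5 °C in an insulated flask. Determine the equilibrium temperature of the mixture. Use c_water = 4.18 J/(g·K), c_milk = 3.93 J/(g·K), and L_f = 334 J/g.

T_f ≈ 31.3 °C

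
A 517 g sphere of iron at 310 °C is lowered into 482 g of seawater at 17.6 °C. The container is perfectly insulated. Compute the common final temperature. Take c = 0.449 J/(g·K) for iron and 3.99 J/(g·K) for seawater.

T_f ≈ 49.1 °C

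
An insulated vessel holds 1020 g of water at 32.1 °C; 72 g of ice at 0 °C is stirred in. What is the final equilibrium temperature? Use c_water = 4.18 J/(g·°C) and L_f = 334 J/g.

Conservation of energy gives ΣQ = 0:
fusion: m_ice L_f = 72×334 = 24048
  warm the meltwater: 300.96 T
  water cools: 1020×4.18×(T − 32.1) = 4263.6(T − 32.1)
4564.6 T = 136862 − 24048 = 112814
T ≈ 24.72 °C — above 0 °C, consistent with complete melting.

T_f ≈ 24.7 °C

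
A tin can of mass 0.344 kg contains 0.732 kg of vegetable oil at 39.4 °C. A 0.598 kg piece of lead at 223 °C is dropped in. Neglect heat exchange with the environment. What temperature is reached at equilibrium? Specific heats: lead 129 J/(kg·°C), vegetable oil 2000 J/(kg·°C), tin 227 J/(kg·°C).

T_f ≈ 48.1 °C

With ΣQ=0 the equilibrium temperature is the m·c-weighted mean:
T_f = (77.14×223 + 1464×39.4 + 78.09×39.4) / (77.14 + 1464 + 78.09)
    = 77961 / 1619.2 ≈ 48.15 °C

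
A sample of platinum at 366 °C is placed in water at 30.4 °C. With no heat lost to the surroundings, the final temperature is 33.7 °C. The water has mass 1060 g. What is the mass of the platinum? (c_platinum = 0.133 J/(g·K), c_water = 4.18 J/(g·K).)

m ≈ 331 g

|Q_platinum| = |Q_water|:
m·0.133·(366 − 33.7) = 1060·4.18·(33.7 − 30.4)
44.2 m = 14622  ⇒  m ≈ 330.8 g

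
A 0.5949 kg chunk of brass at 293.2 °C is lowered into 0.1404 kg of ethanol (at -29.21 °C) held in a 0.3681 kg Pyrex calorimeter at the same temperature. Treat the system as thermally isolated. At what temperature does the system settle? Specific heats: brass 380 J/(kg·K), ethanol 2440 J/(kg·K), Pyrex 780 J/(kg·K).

T_f ≈ 56.0 °C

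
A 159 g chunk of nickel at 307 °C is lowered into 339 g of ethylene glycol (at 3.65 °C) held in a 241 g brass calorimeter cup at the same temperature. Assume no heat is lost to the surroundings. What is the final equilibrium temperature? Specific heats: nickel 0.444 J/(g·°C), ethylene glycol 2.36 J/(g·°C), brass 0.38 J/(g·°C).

Setting the total heat transfer to zero:
159·0.444·(T − 307) + 339·2.36·(T − 3.65) + 241·0.38·(T − 3.65) = 0
70.6(T − 307) + 800.04(T − 3.65) + 91.58(T − 3.65) = 0
962.22 T = 24927
T ≈ 25.91 °C

T_f ≈ 25.9 °C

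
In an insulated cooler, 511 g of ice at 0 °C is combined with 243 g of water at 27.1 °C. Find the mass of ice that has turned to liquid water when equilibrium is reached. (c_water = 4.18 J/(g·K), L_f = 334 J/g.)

m_melted ≈ 82.4 g

Water can give up m c ΔT = 243×4.18×27.1 = 27527 J before reaching 0 °C.
To melt every bit of ice: 511×334 = 170674 J.
27527 J < 170674 J, so only part of the ice melts and the system sits at 0 °C.
m_melt = 27527 / L_f = 82.41 g.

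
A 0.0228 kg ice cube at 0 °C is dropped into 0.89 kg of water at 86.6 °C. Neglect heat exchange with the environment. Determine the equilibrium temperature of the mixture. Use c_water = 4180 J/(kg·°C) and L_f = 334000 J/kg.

T_f ≈ 82.4 °C

Net heat exchanged in the isolated system is zero:
latent heat to melt: 0.0228×334000 = 7615.2
  meltwater 0→T: 0.0228×4180×T = 95.3 T
  water: 3720.2(T − 86.6)
3815.5 T = 322169 − 7615.2 = 314554
T ≈ 82.44 °C. Since T > 0 °C, the all-ice-melts assumption holds.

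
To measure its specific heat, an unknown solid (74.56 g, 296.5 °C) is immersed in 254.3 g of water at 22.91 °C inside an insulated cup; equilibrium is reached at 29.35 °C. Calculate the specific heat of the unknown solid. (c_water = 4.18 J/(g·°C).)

Conservation of energy gives ΣQ = 0:
74.56×c×(29.35 − 296.5) + 254.3×4.18×(29.35 − 22.91) = 0
-19919 c = -6845.6
c = -6845.6/-19919 ≈ 0.3437 J/(g·°C)

c ≈ 0.344 J/(g·°C)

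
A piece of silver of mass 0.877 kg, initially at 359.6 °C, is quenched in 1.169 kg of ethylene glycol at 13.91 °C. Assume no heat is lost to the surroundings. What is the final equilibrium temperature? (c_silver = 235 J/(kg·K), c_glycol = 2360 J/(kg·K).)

T_f ≈ 37.9 °C

Setting the total heat transfer to zero:
0.877*235*(T − 359.6) + 1.169*2360*(T − 13.91) = 0
2964.9 T = 112487
T = 112487/2964.9 ≈ 37.94 °C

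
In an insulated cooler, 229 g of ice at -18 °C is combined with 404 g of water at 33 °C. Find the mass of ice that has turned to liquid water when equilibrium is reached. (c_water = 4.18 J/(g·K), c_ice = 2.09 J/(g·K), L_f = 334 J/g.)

m_melted ≈ 141 g

Cooling the water to 0 °C releases 404×4.18×33 = 55728 J.
Of that, 229×2.09×18 = 8615 J goes to bring the ice to 0 °C, leaving 47113 J.
Melting all 229 g of ice would need 229×334 = 76486 J.
Since 47113 < 76486 J, not all the ice melts; equilibrium is at 0 °C.
m_melted×334 = 47113  ⇒  m_melted ≈ 141.1 g.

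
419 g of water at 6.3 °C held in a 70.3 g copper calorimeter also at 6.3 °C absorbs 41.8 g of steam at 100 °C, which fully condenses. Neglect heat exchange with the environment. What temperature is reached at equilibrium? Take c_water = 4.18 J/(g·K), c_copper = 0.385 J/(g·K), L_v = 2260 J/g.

Energy balance with sensible and latent terms:
condense steam: −41.8×2260 = −94468
  condensed water 100 °C→T: 174.72(T − 100)
  water warms: 419×4.18×(T − 6.3) = 1751.4(T − 6.3)
  copper cup: 70.3×0.385×(T − 6.3) = 27.07(T − 6.3)
1953.2 T = 94468 + 17472 + 11204 = 123145
T ≈ 63.05 °C, under the boiling point, so the assumption holds.

T_f ≈ 63.0 °C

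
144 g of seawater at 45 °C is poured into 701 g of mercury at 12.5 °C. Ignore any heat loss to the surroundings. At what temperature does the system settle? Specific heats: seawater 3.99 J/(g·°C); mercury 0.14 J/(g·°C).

T_f ≈ 40.3 °C

|Q_seawater| = |Q_mercury|:
144*3.99*(45 − T) = 701*0.14*(T − 12.5)
574.56(45 − T) = 98.14(T − 12.5)
672.7 T = 27082  ⇒  T ≈ 40.26 °C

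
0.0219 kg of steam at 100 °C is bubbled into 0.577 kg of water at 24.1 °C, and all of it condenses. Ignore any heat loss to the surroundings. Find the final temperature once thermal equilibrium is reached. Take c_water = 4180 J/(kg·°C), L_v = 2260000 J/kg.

T_f ≈ 46.6 °C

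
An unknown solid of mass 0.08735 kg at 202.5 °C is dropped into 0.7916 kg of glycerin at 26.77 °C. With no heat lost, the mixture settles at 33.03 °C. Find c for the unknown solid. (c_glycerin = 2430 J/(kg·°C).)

c ≈ 813 J/(kg·°C)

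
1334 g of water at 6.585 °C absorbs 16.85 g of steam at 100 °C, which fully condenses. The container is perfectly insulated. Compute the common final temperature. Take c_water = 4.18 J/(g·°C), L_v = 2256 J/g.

Let T be the final temperature. ΣQ_i = 0:
latent heat released on condensation: 16.85·2256 = 38014; condensed water 100 °C→T: 70.43(T − 100); water warms: 1334·4.18·(T − 6.585) = 5576.1(T − 6.585)
5646.6 T = 38014 + 7043.3 + 36719 = 81776
T ≈ 14.48 °C (< 100 °C, so full condensation is consistent).

T_f ≈ 14.5 °C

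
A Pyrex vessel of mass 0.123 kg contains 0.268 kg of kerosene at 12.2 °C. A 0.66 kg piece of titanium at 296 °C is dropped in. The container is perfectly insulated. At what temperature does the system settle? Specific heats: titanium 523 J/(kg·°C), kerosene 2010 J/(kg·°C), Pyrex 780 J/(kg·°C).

T_f ≈ 112.2 °C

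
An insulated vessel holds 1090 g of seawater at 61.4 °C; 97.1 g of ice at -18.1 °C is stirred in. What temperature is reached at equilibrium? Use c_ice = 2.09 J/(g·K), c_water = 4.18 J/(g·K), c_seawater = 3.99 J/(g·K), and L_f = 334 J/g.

Sum of m c ΔT and latent-heat terms is zero:
warm ice to 0 °C: 97.1×2.09×(0 − (-18.1)) = 3673.2
  fusion: m_ice L_f = 97.1×334 = 32431
  meltwater 0→T: 97.1×4.18×T = 405.88 T
  seawater cools: 1090×3.99×(T − 61.4) = 4349.1(T − 61.4)
4755 T = 267035 − 36105 = 230930
T ≈ 48.57 °C (positive, so assuming full melt was valid).

T_f ≈ 48.6 °C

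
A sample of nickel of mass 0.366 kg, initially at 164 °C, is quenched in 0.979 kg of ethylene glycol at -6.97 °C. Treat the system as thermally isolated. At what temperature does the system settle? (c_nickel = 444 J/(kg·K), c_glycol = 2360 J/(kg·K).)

T_f ≈ 4.3 °C

Heat gained plus heat lost sum to zero:
0.366×444×(T − 164) + 0.979×2360×(T − (-6.97)) = 0
(162.5 + 2310.4) T = 162.5×164 + 2310.4×(-6.97)
T = 10547/2472.9 ≈ 4.26 °C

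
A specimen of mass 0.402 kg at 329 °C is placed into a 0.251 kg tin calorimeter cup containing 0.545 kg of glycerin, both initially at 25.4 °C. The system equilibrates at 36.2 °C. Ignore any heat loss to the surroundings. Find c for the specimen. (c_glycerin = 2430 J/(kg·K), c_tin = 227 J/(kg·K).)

c ≈ 127 J/(kg·K)

Conservation of energy gives ΣQ = 0:
0.402·c·(36.2 − 329) + 0.545·2430·(36.2 − 25.4) + 0.251·227·(36.2 − 25.4) = 0
-117.71 c = -14918
c = -14918/-117.71 ≈ 126.7 J/(kg·K)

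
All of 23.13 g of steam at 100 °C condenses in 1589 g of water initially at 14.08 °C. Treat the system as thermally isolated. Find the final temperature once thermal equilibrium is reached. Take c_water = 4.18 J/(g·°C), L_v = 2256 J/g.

Net heat exchanged in the isolated system is zero:
condense steam: −23.13×2256 = −52181; condensed water 100 °C→T: 96.68(T − 100); water warms: 1589×4.18×(T − 14.08) = 6642(T − 14.08)
6738.7 T = 52181 + 9668.3 + 93520 = 155369
T ≈ 23.06 °C (< 100 °C, so full condensation is consistent).

T_f ≈ 23.1 °C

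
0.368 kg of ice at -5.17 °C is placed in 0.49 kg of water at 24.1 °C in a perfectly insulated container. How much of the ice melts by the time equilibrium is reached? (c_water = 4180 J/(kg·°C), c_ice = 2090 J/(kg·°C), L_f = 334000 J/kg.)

m_melted ≈ 0.136 kg

Cooling the water to 0 °C releases 0.49·4180·24.1 = 49362 J.
Warming the ice to 0 °C takes 0.368·2090·5.17 = 3976.4 J, leaving 45385 J for melting.
Melting all 0.368 kg of ice would need 0.368·334000 = 122912 J.
That's not enough to melt it all — equilibrium is at 0 °C with ice remaining.
m_melt = 45385 / L_f = 0.1359 kg.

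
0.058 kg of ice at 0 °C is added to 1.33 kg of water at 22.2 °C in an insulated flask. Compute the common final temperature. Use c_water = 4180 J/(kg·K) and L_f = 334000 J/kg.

T_f ≈ 17.9 °C

Net heat exchanged in the isolated system is zero:
latent heat to melt: 0.058·334000 = 19372; warm the meltwater: 242.44 T; water cools: 1.33·4180·(T − 22.2) = 5559.4(T − 22.2)
5801.8 T = 123419 − 19372 = 104047
T ≈ 17.93 °C. Since T > 0 °C, the all-ice-melts assumption holds.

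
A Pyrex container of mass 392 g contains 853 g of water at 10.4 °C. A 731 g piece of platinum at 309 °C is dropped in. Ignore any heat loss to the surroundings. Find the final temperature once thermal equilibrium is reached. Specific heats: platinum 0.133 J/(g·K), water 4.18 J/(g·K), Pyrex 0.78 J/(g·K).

T_f ≈ 17.7 °C

Let T be the final temperature. ΣQ_i = 0:
731·0.133·(T − 309) + 853·4.18·(T − 10.4) + 392·0.78·(T − 10.4) = 0
97.22(T − 309) + 3565.5(T − 10.4) + 305.76(T − 10.4) = 0
(97.22 + 3565.5 + 305.76) T = 97.22·309 + 3565.5·10.4 + 305.76·10.4
T ≈ 17.72 °C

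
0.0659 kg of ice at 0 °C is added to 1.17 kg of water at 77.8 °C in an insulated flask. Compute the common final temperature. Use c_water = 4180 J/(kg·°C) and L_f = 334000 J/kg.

Setting the total heat transfer to zero:
latent heat to melt: 0.0659·334000 = 22011
  meltwater 0→T: 0.0659·4180·T = 275.46 T
  water cools: 1.17·4180·(T − 77.8) = 4890.6(T − 77.8)
5166.1 T = 380489 − 22011 = 358478
T ≈ 69.39 °C (positive, so assuming full melt was valid).

T_f ≈ 69.4 °C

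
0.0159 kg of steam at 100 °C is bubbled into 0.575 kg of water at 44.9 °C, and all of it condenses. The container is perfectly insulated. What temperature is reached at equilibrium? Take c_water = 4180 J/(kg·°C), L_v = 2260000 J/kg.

T_f ≈ 60.9 °C

Net heat exchanged in the isolated system is zero:
steam→water at 100 °C releases m L_v = 0.0159×2260000 = 35934
  condensed water 100 °C→T: 66.46(T − 100)
  water warms: 0.575×4180×(T − 44.9) = 2403.5(T − 44.9)
2470 T = 35934 + 6646.2 + 107917 = 150497
T ≈ 60.93 °C (< 100 °C, so full condensation is consistent).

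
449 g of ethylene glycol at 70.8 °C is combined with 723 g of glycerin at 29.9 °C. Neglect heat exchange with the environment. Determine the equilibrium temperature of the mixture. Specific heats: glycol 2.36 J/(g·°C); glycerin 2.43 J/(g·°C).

With ΣQ=0 the equilibrium temperature is the m·c-weighted mean:
T_f = (1059.6×70.8 + 1756.9×29.9) / (1059.6 + 1756.9)
    = 127554 / 2816.5 ≈ 45.29 °C

T_f ≈ 45.3 °C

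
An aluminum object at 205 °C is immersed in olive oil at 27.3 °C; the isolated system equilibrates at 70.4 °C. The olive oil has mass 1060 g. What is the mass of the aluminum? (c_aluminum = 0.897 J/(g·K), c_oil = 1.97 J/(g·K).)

m ≈ 745 g

Setting the total heat transfer to zero:
m×0.897×(70.4 − 205) + 1060×1.97×(70.4 − 27.3) = 0
-120.74 m = -90001
m = -90001/-120.74 ≈ 745.4 g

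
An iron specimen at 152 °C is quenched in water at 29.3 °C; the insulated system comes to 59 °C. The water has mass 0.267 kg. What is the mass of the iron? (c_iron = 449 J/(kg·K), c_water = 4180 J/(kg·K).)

m ≈ 0.794 kg

Energy conservation, ΣQ = 0:
m×449×(59 − 152) + 0.267×4180×(59 − 29.3) = 0
-41757 m = -33147
m = -33147/-41757 ≈ 0.7938 kg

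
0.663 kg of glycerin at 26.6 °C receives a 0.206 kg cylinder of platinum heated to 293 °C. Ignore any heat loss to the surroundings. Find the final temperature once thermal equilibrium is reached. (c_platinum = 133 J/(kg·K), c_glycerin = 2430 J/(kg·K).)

Heat lost by the platinum equals heat gained by the glycerin:
0.206*133*(293 − T) = 0.663*2430*(T − 26.6)
27.4(293 − T) = 1611.1(T − 26.6)
1638.5 T = 50883  ⇒  T ≈ 31.05 °C

T_f ≈ 31.1 °C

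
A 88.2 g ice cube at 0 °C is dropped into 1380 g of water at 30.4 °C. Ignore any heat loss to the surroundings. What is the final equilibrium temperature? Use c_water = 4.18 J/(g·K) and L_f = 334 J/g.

T_f ≈ 23.8 °C

Heat gained plus heat lost sum to zero:
latent heat to melt: 88.2×334 = 29459
  meltwater 0→T: 88.2×4.18×T = 368.68 T
  water: 5768.4(T − 30.4)
6137.1 T = 175359 − 29459 = 145901
T ≈ 23.77 °C — above 0 °C, consistent with complete melting.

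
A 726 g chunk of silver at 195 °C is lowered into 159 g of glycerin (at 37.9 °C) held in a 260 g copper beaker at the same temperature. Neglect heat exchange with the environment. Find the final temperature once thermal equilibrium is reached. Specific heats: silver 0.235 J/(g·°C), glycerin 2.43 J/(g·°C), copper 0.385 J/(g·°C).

Energy conservation, ΣQ = 0:
726×0.235×(T − 195) + 159×2.43×(T − 37.9) + 260×0.385×(T − 37.9) = 0
170.61(T − 195) + 386.37(T − 37.9) + 100.1(T − 37.9) = 0
(170.61 + 386.37 + 100.1) T = 170.61×195 + 386.37×37.9 + 100.1×37.9
T = 51706 / 657.08 = 78.7 °C

T_f ≈ 78.7 °C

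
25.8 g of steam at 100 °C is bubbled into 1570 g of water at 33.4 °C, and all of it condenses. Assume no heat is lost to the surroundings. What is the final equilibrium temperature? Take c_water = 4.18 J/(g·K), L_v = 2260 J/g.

T_f ≈ 43.2 °C

Setting the total heat transfer to zero:
latent heat released on condensation: 25.8·2260 = 58308; condensate cools 100→T: 25.8·4.18·(T − 100) = 107.84(T − 100); water warms: 1570·4.18·(T − 33.4) = 6562.6(T − 33.4)
6670.4 T = 58308 + 10784 + 219191 = 288283
T ≈ 43.22 °C, under the boiling point, so the assumption holds.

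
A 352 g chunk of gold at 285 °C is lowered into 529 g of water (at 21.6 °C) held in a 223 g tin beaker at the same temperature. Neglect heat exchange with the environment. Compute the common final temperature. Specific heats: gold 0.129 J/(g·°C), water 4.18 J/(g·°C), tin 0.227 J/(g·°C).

Energy conservation, ΣQ = 0:
352·0.129·(T − 285) + 529·4.18·(T − 21.6) + 223·0.227·(T − 21.6) = 0
45.41(T − 285) + 2211.2(T − 21.6) + 50.62(T − 21.6) = 0
(45.41 + 2211.2 + 50.62) T = 45.41·285 + 2211.2·21.6 + 50.62·21.6
T ≈ 26.78 °C

T_f ≈ 26.8 °C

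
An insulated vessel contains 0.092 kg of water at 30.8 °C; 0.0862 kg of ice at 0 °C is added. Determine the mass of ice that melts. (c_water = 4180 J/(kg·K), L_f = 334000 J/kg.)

m_melted ≈ 0.0355 kg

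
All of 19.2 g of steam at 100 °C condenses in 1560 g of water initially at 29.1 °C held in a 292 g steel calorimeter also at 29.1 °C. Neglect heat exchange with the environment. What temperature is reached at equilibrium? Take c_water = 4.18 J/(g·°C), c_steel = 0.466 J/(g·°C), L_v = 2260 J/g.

T_f ≈ 36.4 °C

Energy balance with sensible and latent terms:
condense steam: −19.2·2260 = −43392
  condensed water 100 °C→T: 80.26(T − 100)
  original water: 6520.8(T − 29.1)
  steel cup: 292·0.466·(T − 29.1) = 136.07(T − 29.1)
6737.1 T = 43392 + 8025.6 + 193715 = 245133
T ≈ 36.39 °C — below 100 °C, confirming all the steam condensed.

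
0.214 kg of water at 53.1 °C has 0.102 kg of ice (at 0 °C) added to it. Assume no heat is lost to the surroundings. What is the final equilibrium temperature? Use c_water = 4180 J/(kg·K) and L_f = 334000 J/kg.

Heat gained plus heat lost sum to zero:
melt ice: 0.102·334000 = 34068; meltwater 0→T: 0.102·4180·T = 426.36 T; water: 894.52(T − 53.1)
1320.9 T = 47499 − 34068 = 13431
T ≈ 10.17 °C (positive, so assuming full melt was valid).

T_f ≈ 10.2 °C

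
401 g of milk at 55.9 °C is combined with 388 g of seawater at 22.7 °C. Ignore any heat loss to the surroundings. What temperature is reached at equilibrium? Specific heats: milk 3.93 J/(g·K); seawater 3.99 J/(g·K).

With ΣQ=0 the equilibrium temperature is the m·c-weighted mean:
T_f = (1575.9*55.9 + 1548.1*22.7) / (1575.9 + 1548.1)
    = 123237 / 3124.1 ≈ 39.45 °C

T_f ≈ 39.4 °C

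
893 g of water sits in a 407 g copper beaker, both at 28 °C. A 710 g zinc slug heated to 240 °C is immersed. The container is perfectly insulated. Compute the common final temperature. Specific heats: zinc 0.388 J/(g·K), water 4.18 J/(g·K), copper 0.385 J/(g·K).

T_f = Σ m_i c_i T_i / Σ m_i c_i:
T_f = (275.48·240 + 3732.7·28 + 156.69·28) / (275.48 + 3732.7 + 156.69)
    = 175019 / 4164.9 ≈ 42.02 °C

T_f ≈ 42.0 °C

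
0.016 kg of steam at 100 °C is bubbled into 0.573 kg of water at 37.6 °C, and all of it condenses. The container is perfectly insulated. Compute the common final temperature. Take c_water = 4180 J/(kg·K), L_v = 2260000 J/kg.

T_f ≈ 54.0 °C

Setting the total heat transfer to zero:
latent heat released on condensation: 0.016·2260000 = 36160; condensate cools 100→T: 0.016·4180·(T − 100) = 66.88(T − 100); water warms: 0.573·4180·(T − 37.6) = 2395.1(T − 37.6)
2462 T = 36160 + 6688 + 90057 = 132905
T ≈ 53.98 °C — below 100 °C, confirming all the steam condensed.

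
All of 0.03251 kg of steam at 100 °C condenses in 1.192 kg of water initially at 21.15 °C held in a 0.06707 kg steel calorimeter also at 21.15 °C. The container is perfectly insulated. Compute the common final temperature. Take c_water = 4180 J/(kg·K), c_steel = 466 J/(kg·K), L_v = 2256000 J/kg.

T_f ≈ 37.5 °C

Sum of m c ΔT and latent-heat terms is zero:
steam→water at 100 °C releases m L_v = 0.03251×2256000 = 73343; condensed water 100 °C→T: 135.89(T − 100); original water: 4982.6(T − 21.15); cup: 31.25(T − 21.15)
5149.7 T = 73343 + 13589 + 106042 = 192974
T ≈ 37.47 °C, under the boiling point, so the assumption holds.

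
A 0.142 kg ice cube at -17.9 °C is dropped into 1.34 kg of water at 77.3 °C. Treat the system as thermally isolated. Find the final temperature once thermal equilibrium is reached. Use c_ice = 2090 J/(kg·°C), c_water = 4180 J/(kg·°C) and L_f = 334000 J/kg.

T_f ≈ 61.4 °C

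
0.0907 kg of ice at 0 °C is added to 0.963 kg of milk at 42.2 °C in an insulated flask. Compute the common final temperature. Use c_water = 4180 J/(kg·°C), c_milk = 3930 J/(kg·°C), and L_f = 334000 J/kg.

T_f ≈ 31.1 °C

Energy balance with sensible and latent terms:
latent heat to melt: 0.0907·334000 = 30294; meltwater 0→T: 0.0907·4180·T = 379.13 T; milk: 3784.6(T − 42.2)
4163.7 T = 159710 − 30294 = 129416
T ≈ 31.08 °C (positive, so assuming full melt was valid).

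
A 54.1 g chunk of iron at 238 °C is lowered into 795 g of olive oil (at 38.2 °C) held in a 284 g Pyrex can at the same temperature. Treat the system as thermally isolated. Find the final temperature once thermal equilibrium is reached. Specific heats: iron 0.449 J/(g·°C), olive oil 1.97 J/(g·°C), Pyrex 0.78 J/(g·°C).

T_f ≈ 40.9 °C

Setting the total heat transfer to zero:
54.1·0.449·(T − 238) + 795·1.97·(T − 38.2) + 284·0.78·(T − 38.2) = 0
24.29(T − 238) + 1566.2(T − 38.2) + 221.52(T − 38.2) = 0
(24.29 + 1566.2 + 221.52) T = 24.29·238 + 1566.2·38.2 + 221.52·38.2
T = 74070/1812 ≈ 40.88 °C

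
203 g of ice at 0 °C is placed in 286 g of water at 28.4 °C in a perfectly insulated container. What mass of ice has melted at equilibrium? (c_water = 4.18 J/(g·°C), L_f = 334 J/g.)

Cooling the water to 0 °C releases 286×4.18×28.4 = 33952 J.
Melting all 203 g of ice would need 203×334 = 67802 J.
That's not enough to melt it all — equilibrium is at 0 °C with ice remaining.
Mass melted = 33952/334 ≈ 101.7 g.

m_melted ≈ 102 g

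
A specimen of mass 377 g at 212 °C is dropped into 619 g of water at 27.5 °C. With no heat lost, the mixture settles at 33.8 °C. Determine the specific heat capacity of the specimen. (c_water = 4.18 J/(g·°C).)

Net heat exchanged in the isolated system is zero:
377·c·(33.8 − 212) + 619·4.18·(33.8 − 27.5) = 0
-67181 c = -16301
c = -16301/-67181 ≈ 0.2426 J/(g·°C)

c ≈ 0.243 J/(g·°C)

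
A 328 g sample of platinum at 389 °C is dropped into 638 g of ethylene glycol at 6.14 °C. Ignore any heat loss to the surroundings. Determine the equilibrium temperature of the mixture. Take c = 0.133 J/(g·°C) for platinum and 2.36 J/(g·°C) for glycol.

T_f ≈ 16.9 °C

|Q_platinum| = |Q_glycol|:
328×0.133×(389 − T) = 638×2.36×(T − 6.14)
43.62(389 − T) = 1505.7(T − 6.14)
1549.3 T = 26215  ⇒  T ≈ 16.92 °C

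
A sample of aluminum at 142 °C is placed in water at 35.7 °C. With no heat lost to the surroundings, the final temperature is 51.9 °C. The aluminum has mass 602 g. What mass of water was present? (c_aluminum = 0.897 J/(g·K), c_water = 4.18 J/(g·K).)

Conservation of energy gives ΣQ = 0:
602×0.897×(51.9 − 142) + m×4.18×(51.9 − 35.7) = 0
67.72 m = 48653
m = 48653/67.72 ≈ 718.5 g

m ≈ 718 g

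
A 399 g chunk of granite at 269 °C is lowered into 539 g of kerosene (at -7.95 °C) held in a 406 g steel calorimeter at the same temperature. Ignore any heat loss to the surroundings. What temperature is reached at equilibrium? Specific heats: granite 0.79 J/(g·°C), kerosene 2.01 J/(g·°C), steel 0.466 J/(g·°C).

T_f ≈ 47.0 °C

Energy conservation, ΣQ = 0:
399*0.79*(T − 269) + 539*2.01*(T − (-7.95)) + 406*0.466*(T − (-7.95)) = 0
315.21(T − 269) + 1083.4(T − (-7.95)) + 189.2(T − (-7.95)) = 0
(315.21 + 1083.4 + 189.2) T = 315.21*269 + 1083.4*(-7.95) + 189.2*(-7.95)
T ≈ 47.03 °C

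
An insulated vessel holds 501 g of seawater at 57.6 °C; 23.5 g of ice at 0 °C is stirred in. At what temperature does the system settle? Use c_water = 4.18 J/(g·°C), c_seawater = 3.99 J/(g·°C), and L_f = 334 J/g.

Let T be the final temperature. ΣQ_i = 0:
latent heat to melt: 23.5·334 = 7849
  meltwater 0→T: 23.5·4.18·T = 98.23 T
  seawater cools: 501·3.99·(T − 57.6) = 1999(T − 57.6)
2097.2 T = 115142 − 7849 = 107293
T ≈ 51.16 °C — above 0 °C, consistent with complete melting.

T_f ≈ 51.2 °C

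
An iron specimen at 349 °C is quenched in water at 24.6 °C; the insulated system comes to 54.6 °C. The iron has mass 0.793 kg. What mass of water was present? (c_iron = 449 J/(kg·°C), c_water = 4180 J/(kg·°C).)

Setting the total heat transfer to zero:
0.793·449·(54.6 − 349) + m·4180·(54.6 − 24.6) = 0
125400 m = 104823
m = 104823/125400 ≈ 0.8359 kg

m ≈ 0.836 kg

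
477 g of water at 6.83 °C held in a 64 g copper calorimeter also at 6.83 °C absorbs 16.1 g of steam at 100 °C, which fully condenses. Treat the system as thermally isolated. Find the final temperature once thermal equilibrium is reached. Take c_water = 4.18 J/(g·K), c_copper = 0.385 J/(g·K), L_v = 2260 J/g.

Let T be the final temperature. ΣQ_i = 0:
latent heat released on condensation: 16.1×2260 = 36386
  condensed water 100 °C→T: 67.3(T − 100)
  water warms: 477×4.18×(T − 6.83) = 1993.9(T − 6.83)
  cup: 24.64(T − 6.83)
2085.8 T = 36386 + 6729.8 + 13786 = 56902
T ≈ 27.28 °C (< 100 °C, so full condensation is consistent).

T_f ≈ 27.3 °C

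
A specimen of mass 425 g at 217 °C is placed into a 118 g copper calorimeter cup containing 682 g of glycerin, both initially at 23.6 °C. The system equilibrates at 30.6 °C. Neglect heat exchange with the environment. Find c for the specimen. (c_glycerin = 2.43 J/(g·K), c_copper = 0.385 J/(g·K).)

c ≈ 0.15 J/(g·K)

Let T be the final temperature. ΣQ_i = 0:
425×c×(30.6 − 217) + 682×2.43×(30.6 − 23.6) + 118×0.385×(30.6 − 23.6) = 0
-79220 c = -11919
c = -11919/-79220 ≈ 0.1505 J/(g·K)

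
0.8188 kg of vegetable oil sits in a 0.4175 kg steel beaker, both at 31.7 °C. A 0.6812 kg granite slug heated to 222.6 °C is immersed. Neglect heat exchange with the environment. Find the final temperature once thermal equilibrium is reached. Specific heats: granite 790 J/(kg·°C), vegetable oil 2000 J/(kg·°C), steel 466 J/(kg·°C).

T_f = Σ m_i c_i T_i / Σ m_i c_i:
T_f = (538.15×222.6 + 1637.6×31.7 + 194.55×31.7) / (538.15 + 1637.6 + 194.55)
    = 177871 / 2370.3 ≈ 75.04 °C

T_f ≈ 75.0 °C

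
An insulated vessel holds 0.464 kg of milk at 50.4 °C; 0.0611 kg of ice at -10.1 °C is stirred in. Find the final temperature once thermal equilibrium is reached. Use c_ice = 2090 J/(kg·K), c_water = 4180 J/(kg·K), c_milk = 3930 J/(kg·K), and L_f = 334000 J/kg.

T_f ≈ 33.8 °C

Taking heat into each body as positive, Σ m c ΔT = 0:
warm ice to 0 °C: 0.0611×2090×(0 − (-10.1)) = 1289.8; fusion: m_ice L_f = 0.0611×334000 = 20407; meltwater 0→T: 0.0611×4180×T = 255.4 T; milk cools: 0.464×3930×(T − 50.4) = 1823.5(T − 50.4)
2078.9 T = 91905 − 21697 = 70208
T ≈ 33.77 °C — above 0 °C, consistent with complete melting.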